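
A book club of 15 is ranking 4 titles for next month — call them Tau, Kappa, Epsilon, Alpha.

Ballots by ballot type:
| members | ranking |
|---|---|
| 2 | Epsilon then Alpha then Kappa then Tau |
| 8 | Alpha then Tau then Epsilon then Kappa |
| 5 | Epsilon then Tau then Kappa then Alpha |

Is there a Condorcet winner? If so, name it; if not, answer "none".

Pairwise majorities:
Tau vs Kappa: Tau, 13–2.
Tau vs Epsilon: Tau, 8–7.
Tau vs Alpha: Alpha wins 10–5.
Kappa–Epsilon: Epsilon 15–0.
Kappa vs Alpha: Alpha wins 10–5.
Epsilon–Alpha: Alpha 8–7.
Alpha wins every pairwise contest, so Alpha is the Condorcet winner.

Alpha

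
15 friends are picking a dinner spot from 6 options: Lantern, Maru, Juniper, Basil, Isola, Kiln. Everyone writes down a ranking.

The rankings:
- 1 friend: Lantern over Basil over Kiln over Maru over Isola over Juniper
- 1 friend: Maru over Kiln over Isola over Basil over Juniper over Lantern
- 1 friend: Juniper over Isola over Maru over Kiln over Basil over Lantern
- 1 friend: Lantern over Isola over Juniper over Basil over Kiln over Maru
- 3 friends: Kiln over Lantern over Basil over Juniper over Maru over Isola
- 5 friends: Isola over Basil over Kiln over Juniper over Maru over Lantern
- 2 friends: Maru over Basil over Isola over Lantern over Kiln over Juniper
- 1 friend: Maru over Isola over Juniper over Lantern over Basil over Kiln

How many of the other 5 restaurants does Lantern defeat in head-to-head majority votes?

0

Lantern against each rival (15 friends):
Lantern vs Maru: Lantern preferred on 1+1+3 = 5 ballots; Maru wins 10–5.
Lantern vs Juniper: 1+1+3+2 = 7 for Lantern, 8 for Juniper — Juniper by 8–7.
Lantern vs Basil: Lantern preferred on 1+1+3+1 = 6 ballots; Basil wins 9–6.
Lantern vs Isola: 1+1+3 = 5 for Lantern, 10 for Isola — Isola by 10–5.
Lantern vs Kiln: Kiln, 10–5.
Lantern beats no one; loses to Maru, Juniper, Basil, Isola, Kiln — 0 pairwise wins.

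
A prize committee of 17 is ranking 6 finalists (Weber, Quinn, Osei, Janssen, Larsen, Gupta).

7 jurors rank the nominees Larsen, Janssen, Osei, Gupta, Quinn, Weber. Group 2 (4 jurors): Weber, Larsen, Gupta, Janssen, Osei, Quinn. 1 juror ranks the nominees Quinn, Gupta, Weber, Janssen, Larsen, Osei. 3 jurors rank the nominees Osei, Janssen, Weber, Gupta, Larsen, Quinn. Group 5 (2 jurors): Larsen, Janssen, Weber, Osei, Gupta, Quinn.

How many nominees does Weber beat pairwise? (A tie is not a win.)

Weber against each rival (17 jurors):
Weber vs Quinn: Weber, 9–8.
Weber vs Osei: Weber is ranked higher on 4+1+2 = 7 ballots, Osei on 10. Osei wins 10–7.
Weber–Janssen: Janssen 12–5.
Weber vs Larsen: Weber preferred on 4+1+3 = 8 ballots; Larsen wins 9–8.
Weber vs Gupta: Weber, 9–8.
Weber beats Quinn, Gupta; loses to Osei, Janssen, Larsen — 2 pairwise wins.

2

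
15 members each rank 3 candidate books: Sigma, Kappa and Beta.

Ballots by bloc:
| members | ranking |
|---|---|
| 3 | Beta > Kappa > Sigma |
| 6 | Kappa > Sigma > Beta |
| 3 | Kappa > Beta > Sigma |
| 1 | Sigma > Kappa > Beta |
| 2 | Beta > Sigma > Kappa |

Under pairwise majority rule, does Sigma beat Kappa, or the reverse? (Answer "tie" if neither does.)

Kappa

Ballots ranking Sigma above Kappa: 1 + 2 = 3.
Ballots ranking Kappa above Sigma: 15 − 3 = 12.
Kappa wins the head-to-head 12–3.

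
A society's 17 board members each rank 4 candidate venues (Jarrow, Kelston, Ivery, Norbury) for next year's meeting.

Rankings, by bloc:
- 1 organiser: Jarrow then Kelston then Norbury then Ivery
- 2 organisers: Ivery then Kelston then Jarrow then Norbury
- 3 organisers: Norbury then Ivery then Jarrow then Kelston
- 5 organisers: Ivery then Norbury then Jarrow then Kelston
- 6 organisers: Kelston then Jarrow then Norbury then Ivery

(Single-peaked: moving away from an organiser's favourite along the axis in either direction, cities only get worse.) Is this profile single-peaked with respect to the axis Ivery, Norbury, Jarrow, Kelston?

Axis positions: Ivery=1, Norbury=2, Jarrow=3, Kelston=4.
Bloc 1 (peak Jarrow at position 3): ranking walks positions 3-4-2-1, expanding outward from the peak — single-peaked.
Bloc 2: ranking walks positions 1-4-3-2; Kelston is ranked above Norbury even though Norbury lies between Kelston and the peak Ivery on the axis — preferences dip and rise again. Not single-peaked.
Bloc 3 (peak Norbury at position 2): ranking walks positions 2-1-3-4, expanding outward from the peak — single-peaked.
Bloc 4 (peak Ivery at position 1): ranking walks positions 1-2-3-4, expanding outward from the peak — single-peaked.
Bloc 5 (peak Kelston at position 4): ranking walks positions 4-3-2-1, expanding outward from the peak — single-peaked.
Bloc 2 violates single-peakedness, so the profile is not single-peaked on this axis.

no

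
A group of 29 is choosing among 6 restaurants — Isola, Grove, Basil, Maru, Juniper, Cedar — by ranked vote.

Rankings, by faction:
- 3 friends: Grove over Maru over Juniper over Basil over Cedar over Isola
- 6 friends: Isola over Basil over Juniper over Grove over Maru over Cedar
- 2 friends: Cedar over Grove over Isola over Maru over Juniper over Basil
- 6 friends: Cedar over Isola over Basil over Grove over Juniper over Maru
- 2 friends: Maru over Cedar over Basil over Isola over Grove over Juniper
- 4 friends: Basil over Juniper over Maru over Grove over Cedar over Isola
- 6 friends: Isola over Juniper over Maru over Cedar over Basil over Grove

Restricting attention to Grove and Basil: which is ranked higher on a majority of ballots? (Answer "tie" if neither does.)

Ballots ranking Grove above Basil: 3 + 2 = 5.
Ballots ranking Basil above Grove: 29 − 5 = 24.
Basil wins the head-to-head 24–5.

Basil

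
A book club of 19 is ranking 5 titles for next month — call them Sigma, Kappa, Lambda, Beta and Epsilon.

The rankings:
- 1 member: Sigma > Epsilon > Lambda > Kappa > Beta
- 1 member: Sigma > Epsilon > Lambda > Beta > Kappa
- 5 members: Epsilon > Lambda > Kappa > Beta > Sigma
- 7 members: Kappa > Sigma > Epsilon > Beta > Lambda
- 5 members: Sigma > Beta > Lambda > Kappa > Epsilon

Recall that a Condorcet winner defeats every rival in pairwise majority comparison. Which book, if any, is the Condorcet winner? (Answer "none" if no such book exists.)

none

Pairwise majorities:
Sigma vs Kappa: 1+1+5 = 7 for Sigma, 12 for Kappa — Kappa by 12–7.
Sigma vs Lambda: 14 to 5, Sigma.
Sigma–Beta: Sigma 14–5.
Sigma vs Epsilon: 1+1+7+5 = 14 for Sigma, 5 for Epsilon — Sigma by 14–5.
Kappa–Lambda: Lambda 12–7.
Kappa vs Beta: Kappa preferred on 1+5+7 = 13 ballots; Kappa wins 13–6.
Kappa vs Epsilon: Kappa, 12–7.
Lambda vs Beta: Lambda preferred on 1+1+5 = 7 ballots; Beta wins 12–7.
Lambda vs Epsilon: Epsilon, 14–5.
Beta vs Epsilon: Epsilon wins 14–5.
Each book drops at least one matchup (Sigma loses to Kappa; Kappa loses to Lambda; Lambda loses to Sigma; Beta loses to Sigma; Epsilon loses to Sigma); the cycle Sigma > Lambda > Kappa > Sigma rules out a Condorcet winner.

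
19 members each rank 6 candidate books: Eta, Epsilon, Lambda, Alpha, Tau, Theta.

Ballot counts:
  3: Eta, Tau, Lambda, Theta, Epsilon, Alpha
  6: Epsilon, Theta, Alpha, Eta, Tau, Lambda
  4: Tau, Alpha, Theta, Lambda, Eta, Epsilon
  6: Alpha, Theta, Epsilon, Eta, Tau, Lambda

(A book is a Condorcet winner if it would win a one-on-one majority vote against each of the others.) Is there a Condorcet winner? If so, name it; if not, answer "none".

Check each pair by majority over 19 ballots:
Eta vs Epsilon: Eta preferred on 3+4 = 7 ballots; Epsilon wins 12–7.
Eta–Lambda: Eta 15–4.
Eta vs Alpha: 3 to 16, Alpha.
Eta vs Tau: Eta is ranked higher on 3+6+6 = 15 ballots, Tau on 4. Eta wins 15–4.
Eta vs Theta: Theta, 16–3.
Epsilon–Lambda: Epsilon 12–7.
Epsilon vs Alpha: Epsilon preferred on 3+6 = 9 ballots; Alpha wins 10–9.
Epsilon vs Tau: 6+6 = 12 for Epsilon, 7 for Tau — Epsilon by 12–7.
Epsilon–Theta: Theta 13–6.
Lambda–Alpha: Alpha 16–3.
Lambda vs Tau: Lambda preferred on 0 ballots; Tau wins 19–0.
Lambda vs Theta: 3 to 16, Theta.
Alpha vs Tau: 12 to 7, Alpha.
Alpha vs Theta: 10 to 9, Alpha.
Tau vs Theta: 3+4 = 7 for Tau, 12 for Theta — Theta by 12–7.
Alpha defeats every rival head-to-head and is the Condorcet winner.

Alpha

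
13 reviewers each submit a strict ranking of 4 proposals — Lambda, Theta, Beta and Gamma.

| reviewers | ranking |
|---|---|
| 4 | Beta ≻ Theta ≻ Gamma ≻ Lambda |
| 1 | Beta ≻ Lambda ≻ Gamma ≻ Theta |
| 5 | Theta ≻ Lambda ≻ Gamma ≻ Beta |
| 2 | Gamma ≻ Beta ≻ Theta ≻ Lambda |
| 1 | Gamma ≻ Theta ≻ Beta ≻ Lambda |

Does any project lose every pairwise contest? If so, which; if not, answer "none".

Pairwise majorities:
Lambda vs Theta: Theta wins 12–1.
Lambda vs Beta: 5 to 8, Beta.
Lambda vs Gamma: Gamma, 7–6.
Theta vs Beta: Beta wins 7–6.
Theta vs Gamma: Theta, 9–4.
Beta vs Gamma: Gamma, 8–5.
Lambda loses to every other project — it is the Condorcet loser.

Lambda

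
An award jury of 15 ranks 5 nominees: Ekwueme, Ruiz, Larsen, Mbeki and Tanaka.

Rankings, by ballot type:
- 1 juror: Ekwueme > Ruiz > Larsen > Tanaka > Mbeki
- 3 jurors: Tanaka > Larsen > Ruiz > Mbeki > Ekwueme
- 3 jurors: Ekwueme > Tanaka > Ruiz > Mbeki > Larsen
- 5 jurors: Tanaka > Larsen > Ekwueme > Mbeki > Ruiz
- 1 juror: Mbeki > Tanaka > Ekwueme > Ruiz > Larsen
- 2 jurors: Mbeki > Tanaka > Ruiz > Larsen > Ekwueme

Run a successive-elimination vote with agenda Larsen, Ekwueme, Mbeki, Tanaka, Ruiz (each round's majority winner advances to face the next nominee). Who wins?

Tanaka

Round 1: Larsen vs Ekwueme — 10–5, Larsen advances.
Round 2: Larsen vs Mbeki — 9–6, Larsen advances.
Round 3: Larsen vs Tanaka — 1–14, Tanaka advances.
Round 4: Tanaka vs Ruiz — 14–1, Tanaka advances.
Tanaka survives the agenda.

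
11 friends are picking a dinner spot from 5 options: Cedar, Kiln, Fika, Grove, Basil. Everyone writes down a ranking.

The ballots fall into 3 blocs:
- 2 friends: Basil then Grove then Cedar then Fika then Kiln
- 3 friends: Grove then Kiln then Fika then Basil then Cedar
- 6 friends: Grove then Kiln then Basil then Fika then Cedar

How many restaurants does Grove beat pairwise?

Grove against each rival (11 friends):
Grove vs Cedar: Grove, 11–0.
Grove vs Kiln: 11 to 0, Grove.
Grove vs Fika: Grove, 11–0.
Grove–Basil: Grove 9–2.
Grove beats Cedar, Kiln, Fika, Basil — 4 pairwise wins.

4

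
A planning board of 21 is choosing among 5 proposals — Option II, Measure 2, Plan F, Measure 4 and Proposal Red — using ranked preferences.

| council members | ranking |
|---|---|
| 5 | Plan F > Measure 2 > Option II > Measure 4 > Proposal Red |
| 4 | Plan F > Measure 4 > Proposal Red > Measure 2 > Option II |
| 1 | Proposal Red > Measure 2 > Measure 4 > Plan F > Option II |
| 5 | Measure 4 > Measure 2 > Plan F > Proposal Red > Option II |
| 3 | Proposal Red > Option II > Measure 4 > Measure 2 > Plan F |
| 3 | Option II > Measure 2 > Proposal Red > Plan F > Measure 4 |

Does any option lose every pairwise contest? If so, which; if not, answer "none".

none

Pairwise majorities:
Option II vs Measure 2: Option II preferred on 3+3 = 6 ballots; Measure 2 wins 15–6.
Option II vs Plan F: Option II preferred on 3+3 = 6 ballots; Plan F wins 15–6.
Option II vs Measure 4: Option II wins 11–10.
Option II vs Proposal Red: Option II preferred on 5+3 = 8 ballots; Proposal Red wins 13–8.
Measure 2–Plan F: Measure 2 12–9.
Measure 2 vs Measure 4: Measure 4, 12–9.
Measure 2–Proposal Red: Measure 2 13–8.
Plan F vs Measure 4: 12 to 9, Plan F.
Plan F vs Proposal Red: Plan F preferred on 5+4+5 = 14 ballots; Plan F wins 14–7.
Measure 4 vs Proposal Red: Measure 4, 14–7.
Each option has at least one pairwise win (Option II beats Measure 4; Measure 2 beats Option II; Plan F beats Option II; Measure 4 beats Measure 2; Proposal Red beats Option II) — no Condorcet loser.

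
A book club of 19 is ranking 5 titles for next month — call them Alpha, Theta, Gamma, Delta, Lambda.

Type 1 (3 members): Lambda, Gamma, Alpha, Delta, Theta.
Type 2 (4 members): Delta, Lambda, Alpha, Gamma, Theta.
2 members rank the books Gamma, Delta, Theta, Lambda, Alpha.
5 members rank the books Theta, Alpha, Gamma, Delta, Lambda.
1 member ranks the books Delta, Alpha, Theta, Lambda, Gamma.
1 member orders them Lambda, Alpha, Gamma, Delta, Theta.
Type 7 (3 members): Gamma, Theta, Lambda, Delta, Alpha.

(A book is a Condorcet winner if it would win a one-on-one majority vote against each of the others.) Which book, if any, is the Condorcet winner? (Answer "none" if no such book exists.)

Check each pair by majority over 19 ballots:
Alpha vs Theta: Theta, 10–9.
Alpha vs Gamma: Alpha is ranked higher on 4+5+1+1 = 11 ballots, Gamma on 8. Alpha wins 11–8.
Alpha vs Delta: Alpha preferred on 3+5+1 = 9 ballots; Delta wins 10–9.
Alpha vs Lambda: Lambda, 13–6.
Theta vs Gamma: Theta is ranked higher on 5+1 = 6 ballots, Gamma on 13. Gamma wins 13–6.
Theta vs Delta: Delta, 11–8.
Theta vs Lambda: 11 to 8, Theta.
Gamma vs Delta: Gamma wins 14–5.
Gamma vs Lambda: 2+5+3 = 10 for Gamma, 9 for Lambda — Gamma by 10–9.
Delta vs Lambda: Delta, 12–7.
Each book drops at least one matchup (Alpha loses to Theta; Theta loses to Gamma; Gamma loses to Alpha; Delta loses to Gamma; Lambda loses to Theta); the cycle Alpha > Gamma > Theta > Alpha rules out a Condorcet winner.

none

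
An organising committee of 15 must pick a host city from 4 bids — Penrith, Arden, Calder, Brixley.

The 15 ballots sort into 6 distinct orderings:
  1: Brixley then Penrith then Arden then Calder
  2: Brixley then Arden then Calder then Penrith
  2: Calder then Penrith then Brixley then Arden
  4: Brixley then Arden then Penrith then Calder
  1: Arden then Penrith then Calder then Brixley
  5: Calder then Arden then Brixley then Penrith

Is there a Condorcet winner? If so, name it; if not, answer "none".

none

Check each pair by majority over 15 ballots:
Penrith vs Arden: Arden, 12–3.
Penrith vs Calder: Calder wins 9–6.
Penrith vs Brixley: Brixley, 12–3.
Arden vs Calder: Arden, 8–7.
Arden vs Brixley: Brixley wins 9–6.
Calder vs Brixley: Calder, 8–7.
Every city loses at least once (Penrith loses to Arden; Arden loses to Brixley; Calder loses to Arden; Brixley loses to Calder). The majority relation contains the cycle Arden beats Calder beats Brixley beats Arden, so there is no Condorcet winner.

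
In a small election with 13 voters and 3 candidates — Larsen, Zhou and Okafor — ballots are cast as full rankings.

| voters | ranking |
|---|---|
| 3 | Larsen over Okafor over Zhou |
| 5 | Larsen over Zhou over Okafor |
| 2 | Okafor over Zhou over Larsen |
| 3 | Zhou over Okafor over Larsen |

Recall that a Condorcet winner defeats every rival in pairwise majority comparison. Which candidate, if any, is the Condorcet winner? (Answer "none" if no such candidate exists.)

Head-to-head results (13 voters):
Larsen vs Zhou: Larsen wins 8–5.
Larsen vs Okafor: Larsen, 8–5.
Zhou vs Okafor: Zhou, 8–5.
Larsen wins every pairwise contest, so Larsen is the Condorcet winner.

Larsen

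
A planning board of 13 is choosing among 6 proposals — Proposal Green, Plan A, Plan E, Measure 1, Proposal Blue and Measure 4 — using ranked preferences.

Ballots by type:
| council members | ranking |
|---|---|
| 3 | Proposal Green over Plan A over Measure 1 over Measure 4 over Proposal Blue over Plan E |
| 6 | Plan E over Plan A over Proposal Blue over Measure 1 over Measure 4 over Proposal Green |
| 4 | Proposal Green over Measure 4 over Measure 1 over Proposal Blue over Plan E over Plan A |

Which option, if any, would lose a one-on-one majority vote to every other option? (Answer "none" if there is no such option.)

none

Pairwise majorities:
Proposal Green–Plan A: Proposal Green 7–6.
Proposal Green vs Plan E: 7 to 6, Proposal Green.
Proposal Green vs Measure 1: Proposal Green preferred on 3+4 = 7 ballots; Proposal Green wins 7–6.
Proposal Green vs Proposal Blue: Proposal Green, 7–6.
Proposal Green vs Measure 4: Proposal Green is ranked higher on 3+4 = 7 ballots, Measure 4 on 6. Proposal Green wins 7–6.
Plan A vs Plan E: Plan A preferred on 3 ballots; Plan E wins 10–3.
Plan A vs Measure 1: Plan A, 9–4.
Plan A–Proposal Blue: Plan A 9–4.
Plan A vs Measure 4: 9 to 4, Plan A.
Plan E vs Measure 1: 6 to 7, Measure 1.
Plan E vs Proposal Blue: Plan E is ranked higher on 6 ballots, Proposal Blue on 7. Proposal Blue wins 7–6.
Plan E vs Measure 4: Measure 4 wins 7–6.
Measure 1–Proposal Blue: Measure 1 7–6.
Measure 1 vs Measure 4: Measure 1, 9–4.
Proposal Blue–Measure 4: Measure 4 7–6.
Every option wins at least one matchup (Proposal Green beats Plan A; Plan A beats Measure 1; Plan E beats Plan A; Measure 1 beats Plan E; Proposal Blue beats Plan E; Measure 4 beats Plan E), so there is no Condorcet loser.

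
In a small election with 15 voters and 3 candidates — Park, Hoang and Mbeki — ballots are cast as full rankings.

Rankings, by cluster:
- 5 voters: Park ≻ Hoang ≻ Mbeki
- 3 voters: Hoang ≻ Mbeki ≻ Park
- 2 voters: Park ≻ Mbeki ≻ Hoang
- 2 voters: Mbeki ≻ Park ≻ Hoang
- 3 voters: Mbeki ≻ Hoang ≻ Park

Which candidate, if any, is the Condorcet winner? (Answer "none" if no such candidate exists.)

none

Pairwise majorities:
Park vs Hoang: Park wins 9–6.
Park vs Mbeki: Mbeki, 8–7.
Hoang vs Mbeki: Hoang wins 8–7.
Each candidate drops at least one matchup (Park loses to Mbeki; Hoang loses to Park; Mbeki loses to Hoang); the cycle Park > Hoang > Mbeki > Park rules out a Condorcet winner.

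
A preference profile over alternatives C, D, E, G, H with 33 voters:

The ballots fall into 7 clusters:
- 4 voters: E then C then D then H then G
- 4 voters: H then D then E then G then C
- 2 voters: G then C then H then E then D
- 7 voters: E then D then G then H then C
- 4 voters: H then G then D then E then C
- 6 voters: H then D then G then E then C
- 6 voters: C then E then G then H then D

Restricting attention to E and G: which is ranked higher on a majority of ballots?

Ballots ranking E above G: 4 + 4 + 7 + 6 = 21.
Ballots ranking G above E: 33 − 21 = 12.
E wins the head-to-head 21–12.

E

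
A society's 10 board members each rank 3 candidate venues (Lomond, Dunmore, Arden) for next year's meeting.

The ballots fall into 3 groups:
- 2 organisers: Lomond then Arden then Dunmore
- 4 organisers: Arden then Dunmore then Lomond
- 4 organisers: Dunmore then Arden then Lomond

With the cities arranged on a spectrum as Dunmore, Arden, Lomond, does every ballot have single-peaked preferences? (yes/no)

yes

Axis positions: Dunmore=1, Arden=2, Lomond=3.
Group 1 (peak Lomond at position 3): ranking walks positions 3-2-1, expanding outward from the peak — single-peaked.
Group 2 (peak Arden at position 2): ranking walks positions 2-1-3, expanding outward from the peak — single-peaked.
Group 3 (peak Dunmore at position 1): ranking walks positions 1-2-3, expanding outward from the peak — single-peaked.
Every ranking is single-peaked on this axis.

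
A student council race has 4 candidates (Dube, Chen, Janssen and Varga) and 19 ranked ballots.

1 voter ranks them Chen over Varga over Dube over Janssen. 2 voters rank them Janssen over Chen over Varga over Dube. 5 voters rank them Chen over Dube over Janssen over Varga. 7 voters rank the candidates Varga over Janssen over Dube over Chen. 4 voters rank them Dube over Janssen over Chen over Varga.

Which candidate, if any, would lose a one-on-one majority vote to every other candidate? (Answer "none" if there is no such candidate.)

Head-to-head results (19 voters):
Dube vs Chen: Dube is ranked higher on 7+4 = 11 ballots, Chen on 8. Dube wins 11–8.
Dube vs Janssen: 10 to 9, Dube.
Dube–Varga: Varga 10–9.
Chen vs Janssen: Chen is ranked higher on 1+5 = 6 ballots, Janssen on 13. Janssen wins 13–6.
Chen–Varga: Chen 12–7.
Janssen vs Varga: Janssen, 11–8.
Every candidate wins at least one matchup (Dube beats Chen; Chen beats Varga; Janssen beats Chen; Varga beats Dube), so there is no Condorcet loser.

none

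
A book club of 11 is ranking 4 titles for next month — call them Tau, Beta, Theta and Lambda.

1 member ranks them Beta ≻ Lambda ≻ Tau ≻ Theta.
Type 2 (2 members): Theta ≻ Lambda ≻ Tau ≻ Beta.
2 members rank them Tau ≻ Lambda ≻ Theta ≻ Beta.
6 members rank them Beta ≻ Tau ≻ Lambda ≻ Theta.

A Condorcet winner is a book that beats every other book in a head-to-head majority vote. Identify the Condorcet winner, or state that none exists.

Beta

Check each pair by majority over 11 ballots:
Tau vs Beta: Tau is ranked higher on 2+2 = 4 ballots, Beta on 7. Beta wins 7–4.
Tau vs Theta: 9 to 2, Tau.
Tau vs Lambda: Tau preferred on 2+6 = 8 ballots; Tau wins 8–3.
Beta vs Theta: 7 to 4, Beta.
Beta vs Lambda: 7 to 4, Beta.
Theta vs Lambda: 2 to 9, Lambda.
Beta wins every pairwise contest, so Beta is the Condorcet winner.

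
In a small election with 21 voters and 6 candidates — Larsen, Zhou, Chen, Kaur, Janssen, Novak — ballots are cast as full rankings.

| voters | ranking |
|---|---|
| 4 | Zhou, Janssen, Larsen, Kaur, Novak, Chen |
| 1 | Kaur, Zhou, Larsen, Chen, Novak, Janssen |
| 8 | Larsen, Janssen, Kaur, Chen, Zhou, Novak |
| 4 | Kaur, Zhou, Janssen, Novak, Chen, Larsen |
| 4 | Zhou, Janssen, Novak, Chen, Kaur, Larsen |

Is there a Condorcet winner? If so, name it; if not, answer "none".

none

Check each pair by majority over 21 ballots:
Larsen vs Zhou: Larsen preferred on 8 ballots; Zhou wins 13–8.
Larsen vs Chen: 13 to 8, Larsen.
Larsen vs Kaur: 4+8 = 12 for Larsen, 9 for Kaur — Larsen by 12–9.
Larsen vs Janssen: 1+8 = 9 for Larsen, 12 for Janssen — Janssen by 12–9.
Larsen vs Novak: 13 to 8, Larsen.
Zhou vs Chen: Zhou preferred on 4+1+4+4 = 13 ballots; Zhou wins 13–8.
Zhou vs Kaur: 8 to 13, Kaur.
Zhou vs Janssen: 4+1+4+4 = 13 for Zhou, 8 for Janssen — Zhou by 13–8.
Zhou vs Novak: Zhou preferred on 4+1+8+4+4 = 21 ballots; Zhou wins 21–0.
Chen vs Kaur: 4 to 17, Kaur.
Chen vs Janssen: 1 for Chen, 20 for Janssen — Janssen by 20–1.
Chen vs Novak: 9 to 12, Novak.
Kaur vs Janssen: Kaur preferred on 1+4 = 5 ballots; Janssen wins 16–5.
Kaur vs Novak: Kaur is ranked higher on 4+1+8+4 = 17 ballots, Novak on 4. Kaur wins 17–4.
Janssen vs Novak: Janssen is ranked higher on 4+8+4+4 = 20 ballots, Novak on 1. Janssen wins 20–1.
Each candidate drops at least one matchup (Larsen loses to Zhou; Zhou loses to Kaur; Chen loses to Larsen; Kaur loses to Larsen; Janssen loses to Zhou; Novak loses to Larsen); the cycle Larsen → Kaur → Zhou → Larsen rules out a Condorcet winner.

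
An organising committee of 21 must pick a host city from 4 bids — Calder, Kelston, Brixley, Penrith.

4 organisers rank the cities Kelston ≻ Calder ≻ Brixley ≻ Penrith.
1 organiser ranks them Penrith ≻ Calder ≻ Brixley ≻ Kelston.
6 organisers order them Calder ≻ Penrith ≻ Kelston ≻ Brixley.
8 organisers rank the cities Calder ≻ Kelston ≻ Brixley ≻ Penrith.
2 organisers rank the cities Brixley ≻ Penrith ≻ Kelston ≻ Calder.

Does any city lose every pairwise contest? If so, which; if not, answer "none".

Penrith

Pairwise majorities:
Calder vs Kelston: Calder is ranked higher on 1+6+8 = 15 ballots, Kelston on 6. Calder wins 15–6.
Calder vs Brixley: 4+1+6+8 = 19 for Calder, 2 for Brixley — Calder by 19–2.
Calder vs Penrith: 18 to 3, Calder.
Kelston vs Brixley: Kelston preferred on 4+6+8 = 18 ballots; Kelston wins 18–3.
Kelston vs Penrith: 4+8 = 12 for Kelston, 9 for Penrith — Kelston by 12–9.
Brixley vs Penrith: Brixley, 14–7.
Penrith is beaten in every head-to-head and is the Condorcet loser.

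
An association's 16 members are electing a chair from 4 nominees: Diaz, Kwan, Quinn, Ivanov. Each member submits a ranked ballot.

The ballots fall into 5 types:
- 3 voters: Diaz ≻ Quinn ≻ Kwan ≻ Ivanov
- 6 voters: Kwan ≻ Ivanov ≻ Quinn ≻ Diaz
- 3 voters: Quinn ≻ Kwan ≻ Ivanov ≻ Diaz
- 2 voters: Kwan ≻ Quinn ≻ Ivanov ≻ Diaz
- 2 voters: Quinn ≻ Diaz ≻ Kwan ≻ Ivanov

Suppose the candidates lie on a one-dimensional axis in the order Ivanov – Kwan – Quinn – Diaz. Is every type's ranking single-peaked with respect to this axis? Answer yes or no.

Axis positions: Ivanov=1, Kwan=2, Quinn=3, Diaz=4.
Type 1 (peak Diaz at position 4): ranking walks positions 4-3-2-1, expanding outward from the peak — single-peaked.
Type 2 (peak Kwan at position 2): ranking walks positions 2-1-3-4, expanding outward from the peak — single-peaked.
Type 3 (peak Quinn at position 3): ranking walks positions 3-2-1-4, expanding outward from the peak — single-peaked.
Type 4 (peak Kwan at position 2): ranking walks positions 2-3-1-4, expanding outward from the peak — single-peaked.
Type 5 (peak Quinn at position 3): ranking walks positions 3-4-2-1, expanding outward from the peak — single-peaked.
Every ranking is single-peaked on this axis.

yes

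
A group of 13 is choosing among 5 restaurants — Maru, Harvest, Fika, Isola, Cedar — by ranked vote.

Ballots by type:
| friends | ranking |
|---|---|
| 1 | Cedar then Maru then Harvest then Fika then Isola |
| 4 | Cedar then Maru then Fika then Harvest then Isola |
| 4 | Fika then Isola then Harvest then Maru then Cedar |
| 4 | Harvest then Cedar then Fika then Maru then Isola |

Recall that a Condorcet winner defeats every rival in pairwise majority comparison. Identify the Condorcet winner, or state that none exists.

none

Head-to-head results (13 friends):
Maru vs Harvest: Maru preferred on 1+4 = 5 ballots; Harvest wins 8–5.
Maru vs Fika: Maru preferred on 1+4 = 5 ballots; Fika wins 8–5.
Maru vs Isola: Maru preferred on 1+4+4 = 9 ballots; Maru wins 9–4.
Maru vs Cedar: 4 to 9, Cedar.
Harvest vs Fika: Harvest preferred on 1+4 = 5 ballots; Fika wins 8–5.
Harvest vs Isola: Harvest preferred on 1+4+4 = 9 ballots; Harvest wins 9–4.
Harvest vs Cedar: 4+4 = 8 for Harvest, 5 for Cedar — Harvest by 8–5.
Fika vs Isola: Fika preferred on 1+4+4+4 = 13 ballots; Fika wins 13–0.
Fika vs Cedar: Fika preferred on 4 ballots; Cedar wins 9–4.
Isola vs Cedar: Isola preferred on 4 ballots; Cedar wins 9–4.
Each restaurant drops at least one matchup (Maru loses to Harvest; Harvest loses to Fika; Fika loses to Cedar; Isola loses to Maru; Cedar loses to Harvest); the cycle Harvest > Cedar > Fika > Harvest rules out a Condorcet winner.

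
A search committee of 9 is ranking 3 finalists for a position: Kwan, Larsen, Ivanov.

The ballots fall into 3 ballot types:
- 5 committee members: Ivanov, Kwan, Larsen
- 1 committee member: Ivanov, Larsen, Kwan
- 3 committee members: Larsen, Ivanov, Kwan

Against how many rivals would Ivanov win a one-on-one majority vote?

2

Ivanov against each rival (9 committee members):
Ivanov vs Kwan: Ivanov wins 9–0.
Ivanov vs Larsen: Ivanov preferred on 5+1 = 6 ballots; Ivanov wins 6–3.
Ivanov beats Kwan, Larsen — 2 pairwise wins.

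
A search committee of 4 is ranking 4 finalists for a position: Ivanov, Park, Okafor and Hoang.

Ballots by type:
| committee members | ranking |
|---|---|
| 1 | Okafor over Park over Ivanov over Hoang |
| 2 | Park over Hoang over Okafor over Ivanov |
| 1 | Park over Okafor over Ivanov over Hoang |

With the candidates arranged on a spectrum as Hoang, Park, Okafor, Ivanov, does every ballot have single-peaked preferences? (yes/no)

Axis positions: Hoang=1, Park=2, Okafor=3, Ivanov=4.
Type 1 (peak Okafor at position 3): ranking walks positions 3-2-4-1, expanding outward from the peak — single-peaked.
Type 2 (peak Park at position 2): ranking walks positions 2-1-3-4, expanding outward from the peak — single-peaked.
Type 3 (peak Park at position 2): ranking walks positions 2-3-4-1, expanding outward from the peak — single-peaked.
Every ranking is single-peaked on this axis.

yes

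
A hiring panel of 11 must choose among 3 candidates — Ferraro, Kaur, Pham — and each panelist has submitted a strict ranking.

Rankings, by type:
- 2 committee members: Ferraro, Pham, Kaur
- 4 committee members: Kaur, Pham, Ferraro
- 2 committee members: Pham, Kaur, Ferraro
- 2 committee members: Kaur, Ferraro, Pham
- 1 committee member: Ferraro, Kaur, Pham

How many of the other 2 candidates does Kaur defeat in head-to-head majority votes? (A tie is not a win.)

2

Kaur against each rival (11 committee members):
Kaur vs Ferraro: Kaur wins 8–3.
Kaur–Pham: Kaur 7–4.
Kaur beats Ferraro, Pham — 2 pairwise wins.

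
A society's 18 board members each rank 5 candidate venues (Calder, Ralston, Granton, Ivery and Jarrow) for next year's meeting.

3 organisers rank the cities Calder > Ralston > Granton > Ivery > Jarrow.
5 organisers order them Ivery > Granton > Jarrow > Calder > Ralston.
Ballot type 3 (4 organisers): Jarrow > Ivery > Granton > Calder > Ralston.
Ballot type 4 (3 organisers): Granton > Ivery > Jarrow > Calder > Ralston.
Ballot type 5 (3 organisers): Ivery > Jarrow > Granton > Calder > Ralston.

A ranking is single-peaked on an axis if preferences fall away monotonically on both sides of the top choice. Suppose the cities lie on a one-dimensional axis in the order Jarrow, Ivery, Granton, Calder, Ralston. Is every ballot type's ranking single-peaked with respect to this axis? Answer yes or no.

yes

Axis positions: Jarrow=1, Ivery=2, Granton=3, Calder=4, Ralston=5.
Ballot type 1 (peak Calder at position 4): ranking walks positions 4-5-3-2-1, expanding outward from the peak — single-peaked.
Ballot type 2 (peak Ivery at position 2): ranking walks positions 2-3-1-4-5, expanding outward from the peak — single-peaked.
Ballot type 3 (peak Jarrow at position 1): ranking walks positions 1-2-3-4-5, expanding outward from the peak — single-peaked.
Ballot type 4 (peak Granton at position 3): ranking walks positions 3-2-1-4-5, expanding outward from the peak — single-peaked.
Ballot type 5 (peak Ivery at position 2): ranking walks positions 2-1-3-4-5, expanding outward from the peak — single-peaked.
Every ranking is single-peaked on this axis.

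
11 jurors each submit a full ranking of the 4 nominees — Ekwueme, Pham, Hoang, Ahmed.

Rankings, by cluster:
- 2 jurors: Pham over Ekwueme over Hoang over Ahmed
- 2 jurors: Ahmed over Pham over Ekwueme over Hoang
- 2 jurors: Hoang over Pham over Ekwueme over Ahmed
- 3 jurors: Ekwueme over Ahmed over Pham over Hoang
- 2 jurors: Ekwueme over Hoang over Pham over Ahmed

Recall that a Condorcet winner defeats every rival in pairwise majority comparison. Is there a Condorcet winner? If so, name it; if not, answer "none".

Pairwise majorities:
Ekwueme vs Pham: Pham, 6–5.
Ekwueme–Hoang: Ekwueme 9–2.
Ekwueme vs Ahmed: Ekwueme, 9–2.
Pham–Hoang: Pham 7–4.
Pham–Ahmed: Pham 6–5.
Hoang–Ahmed: Hoang 6–5.
Pham defeats every rival head-to-head and is the Condorcet winner.

Pham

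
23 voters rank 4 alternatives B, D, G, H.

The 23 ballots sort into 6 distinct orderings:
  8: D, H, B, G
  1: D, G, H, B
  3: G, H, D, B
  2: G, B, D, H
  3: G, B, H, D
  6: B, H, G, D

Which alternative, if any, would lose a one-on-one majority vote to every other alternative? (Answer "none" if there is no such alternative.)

Head-to-head results (23 voters):
B–D: D 12–11.
B vs G: B wins 14–9.
B vs H: B is ranked higher on 2+3+6 = 11 ballots, H on 12. H wins 12–11.
D vs G: D is ranked higher on 8+1 = 9 ballots, G on 14. G wins 14–9.
D vs H: H, 12–11.
G vs H: G is ranked higher on 1+3+2+3 = 9 ballots, H on 14. H wins 14–9.
Every alternative wins at least one matchup (B beats G; D beats B; G beats D; H beats B), so there is no Condorcet loser.

none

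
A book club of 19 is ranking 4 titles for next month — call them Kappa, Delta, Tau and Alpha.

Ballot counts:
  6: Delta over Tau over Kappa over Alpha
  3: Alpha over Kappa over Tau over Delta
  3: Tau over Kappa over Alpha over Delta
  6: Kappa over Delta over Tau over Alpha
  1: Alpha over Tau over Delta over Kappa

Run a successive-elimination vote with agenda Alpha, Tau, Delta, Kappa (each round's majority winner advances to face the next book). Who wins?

Round 1: Alpha vs Tau — 4–15, Tau advances.
Round 2: Tau vs Delta — 7–12, Delta advances.
Round 3: Delta vs Kappa — 7–12, Kappa advances.
The agenda winner is Kappa.

Kappa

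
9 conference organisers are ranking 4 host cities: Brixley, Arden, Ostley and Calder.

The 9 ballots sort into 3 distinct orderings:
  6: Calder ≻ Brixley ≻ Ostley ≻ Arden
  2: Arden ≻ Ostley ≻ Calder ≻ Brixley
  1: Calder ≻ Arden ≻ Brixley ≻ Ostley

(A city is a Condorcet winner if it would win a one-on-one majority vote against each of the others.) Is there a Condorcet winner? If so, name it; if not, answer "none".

Calder

Check each pair by majority over 9 ballots:
Brixley vs Arden: Brixley is ranked higher on 6 ballots, Arden on 3. Brixley wins 6–3.
Brixley vs Ostley: 6+1 = 7 for Brixley, 2 for Ostley — Brixley by 7–2.
Brixley vs Calder: Brixley is ranked higher on 0 ballots, Calder on 9. Calder wins 9–0.
Arden vs Ostley: 2+1 = 3 for Arden, 6 for Ostley — Ostley by 6–3.
Arden vs Calder: Arden is ranked higher on 2 ballots, Calder on 7. Calder wins 7–2.
Ostley vs Calder: Ostley is ranked higher on 2 ballots, Calder on 7. Calder wins 7–2.
Only Calder has no losses; Calder is the Condorcet winner.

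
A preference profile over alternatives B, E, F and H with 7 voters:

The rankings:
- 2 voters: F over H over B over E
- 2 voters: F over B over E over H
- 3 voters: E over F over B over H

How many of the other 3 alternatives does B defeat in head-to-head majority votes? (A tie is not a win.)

B against each rival (7 voters):
B vs E: B wins 4–3.
B vs F: F, 7–0.
B vs H: 2+3 = 5 for B, 2 for H — B by 5–2.
B beats E, H; loses to F — 2 pairwise wins.

2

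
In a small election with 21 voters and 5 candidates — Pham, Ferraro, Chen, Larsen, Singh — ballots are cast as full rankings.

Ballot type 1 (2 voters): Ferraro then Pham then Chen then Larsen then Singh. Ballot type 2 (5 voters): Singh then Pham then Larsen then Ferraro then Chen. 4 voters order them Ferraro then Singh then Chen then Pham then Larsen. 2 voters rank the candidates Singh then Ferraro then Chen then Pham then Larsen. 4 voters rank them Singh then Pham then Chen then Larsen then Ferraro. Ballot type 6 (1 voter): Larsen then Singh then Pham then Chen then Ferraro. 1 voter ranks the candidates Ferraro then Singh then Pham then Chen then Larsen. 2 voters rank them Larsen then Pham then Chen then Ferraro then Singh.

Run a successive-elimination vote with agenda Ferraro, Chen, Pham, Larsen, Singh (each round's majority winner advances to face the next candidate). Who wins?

Singh

Round 1: Ferraro vs Chen — 14–7, Ferraro advances.
Round 2: Ferraro vs Pham — 9–12, Pham advances.
Round 3: Pham vs Larsen — 18–3, Pham advances.
Round 4: Pham vs Singh — 4–17, Singh advances.
The agenda winner is Singh.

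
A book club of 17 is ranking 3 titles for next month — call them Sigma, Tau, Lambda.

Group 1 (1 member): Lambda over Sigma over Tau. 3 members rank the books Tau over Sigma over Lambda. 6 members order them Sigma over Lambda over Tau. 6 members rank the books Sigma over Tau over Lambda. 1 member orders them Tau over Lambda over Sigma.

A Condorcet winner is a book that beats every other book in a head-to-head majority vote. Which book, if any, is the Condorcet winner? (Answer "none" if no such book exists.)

Head-to-head results (17 members):
Sigma vs Tau: Sigma wins 13–4.
Sigma vs Lambda: 3+6+6 = 15 for Sigma, 2 for Lambda — Sigma by 15–2.
Tau vs Lambda: Tau is ranked higher on 3+6+1 = 10 ballots, Lambda on 7. Tau wins 10–7.
Sigma defeats every rival head-to-head and is the Condorcet winner.

Sigma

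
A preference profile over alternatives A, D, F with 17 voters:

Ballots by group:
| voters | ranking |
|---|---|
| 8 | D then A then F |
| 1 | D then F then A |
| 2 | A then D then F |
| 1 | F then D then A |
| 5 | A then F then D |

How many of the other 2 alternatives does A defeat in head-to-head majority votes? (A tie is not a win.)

1

A against each rival (17 voters):
A vs D: D, 10–7.
A vs F: A, 15–2.
A beats F; loses to D — 1 pairwise win.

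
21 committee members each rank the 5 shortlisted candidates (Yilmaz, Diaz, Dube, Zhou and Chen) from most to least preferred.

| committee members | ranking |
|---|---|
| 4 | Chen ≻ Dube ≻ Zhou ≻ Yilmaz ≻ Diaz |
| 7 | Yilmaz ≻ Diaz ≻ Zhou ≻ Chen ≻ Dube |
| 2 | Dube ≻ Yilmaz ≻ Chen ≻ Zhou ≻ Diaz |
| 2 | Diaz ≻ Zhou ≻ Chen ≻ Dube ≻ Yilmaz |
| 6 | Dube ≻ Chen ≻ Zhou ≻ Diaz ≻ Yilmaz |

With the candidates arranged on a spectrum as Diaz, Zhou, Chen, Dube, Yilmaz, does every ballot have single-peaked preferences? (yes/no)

Axis positions: Diaz=1, Zhou=2, Chen=3, Dube=4, Yilmaz=5.
Type 1 (peak Chen at position 3): ranking walks positions 3-4-2-5-1, expanding outward from the peak — single-peaked.
Type 2: ranking walks positions 5-1-2-3-4; Diaz is ranked above Dube even though Dube lies between Diaz and the peak Yilmaz on the axis — preferences dip and rise again. Not single-peaked.
Type 3 (peak Dube at position 4): ranking walks positions 4-5-3-2-1, expanding outward from the peak — single-peaked.
Type 4 (peak Diaz at position 1): ranking walks positions 1-2-3-4-5, expanding outward from the peak — single-peaked.
Type 5 (peak Dube at position 4): ranking walks positions 4-3-2-1-5, expanding outward from the peak — single-peaked.
Type 2 violates single-peakedness, so the profile is not single-peaked on this axis.

no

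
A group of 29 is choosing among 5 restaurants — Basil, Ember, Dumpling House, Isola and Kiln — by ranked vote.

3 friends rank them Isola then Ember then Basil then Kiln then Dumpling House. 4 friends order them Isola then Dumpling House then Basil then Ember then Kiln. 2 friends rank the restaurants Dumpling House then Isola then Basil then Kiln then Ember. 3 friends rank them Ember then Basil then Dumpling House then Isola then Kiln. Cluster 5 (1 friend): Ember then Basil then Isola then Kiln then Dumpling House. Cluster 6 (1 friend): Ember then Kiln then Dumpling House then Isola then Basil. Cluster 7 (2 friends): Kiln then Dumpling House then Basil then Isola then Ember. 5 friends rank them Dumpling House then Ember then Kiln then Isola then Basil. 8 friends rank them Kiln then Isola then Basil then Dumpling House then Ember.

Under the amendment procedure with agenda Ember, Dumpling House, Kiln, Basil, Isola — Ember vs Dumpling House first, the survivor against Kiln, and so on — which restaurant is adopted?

Round 1: Ember vs Dumpling House — 8–21, Dumpling House advances.
Round 2: Dumpling House vs Kiln — 14–15, Kiln advances.
Round 3: Kiln vs Basil — 16–13, Kiln advances.
Round 4: Kiln vs Isola — 16–13, Kiln advances.
The agenda winner is Kiln.

Kiln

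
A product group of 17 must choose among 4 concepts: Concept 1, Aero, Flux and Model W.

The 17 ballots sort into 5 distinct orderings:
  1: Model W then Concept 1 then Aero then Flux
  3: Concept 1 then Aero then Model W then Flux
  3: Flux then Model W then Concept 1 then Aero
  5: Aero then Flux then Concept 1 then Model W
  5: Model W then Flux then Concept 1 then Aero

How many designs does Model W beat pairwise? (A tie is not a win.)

Model W against each rival (17 engineers):
Model W vs Concept 1: 9 to 8, Model W.
Model W vs Aero: Model W preferred on 1+3+5 = 9 ballots; Model W wins 9–8.
Model W vs Flux: Model W is ranked higher on 1+3+5 = 9 ballots, Flux on 8. Model W wins 9–8.
Model W beats Concept 1, Aero, Flux — 3 pairwise wins.

3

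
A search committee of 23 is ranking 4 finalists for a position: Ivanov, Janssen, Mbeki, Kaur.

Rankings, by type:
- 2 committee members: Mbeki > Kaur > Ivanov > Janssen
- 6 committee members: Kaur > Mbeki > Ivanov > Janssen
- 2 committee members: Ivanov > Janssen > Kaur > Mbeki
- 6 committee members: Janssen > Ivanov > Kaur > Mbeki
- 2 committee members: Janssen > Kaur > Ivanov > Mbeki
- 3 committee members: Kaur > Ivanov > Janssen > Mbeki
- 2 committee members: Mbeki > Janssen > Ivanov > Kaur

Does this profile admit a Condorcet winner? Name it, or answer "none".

Head-to-head results (23 committee members):
Ivanov vs Janssen: 13 to 10, Ivanov.
Ivanov vs Mbeki: 13 to 10, Ivanov.
Ivanov–Kaur: Kaur 13–10.
Janssen vs Mbeki: 13 to 10, Janssen.
Janssen vs Kaur: Janssen wins 12–11.
Mbeki vs Kaur: Mbeki preferred on 2+2 = 4 ballots; Kaur wins 19–4.
No candidate is unbeaten: Ivanov loses to Kaur; Janssen loses to Ivanov; Mbeki loses to Ivanov; Kaur loses to Janssen. In particular Ivanov → Janssen → Kaur → Ivanov is a majority cycle — no Condorcet winner exists.

none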